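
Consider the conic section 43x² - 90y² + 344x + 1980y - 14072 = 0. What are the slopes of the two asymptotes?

Collect terms: 43(x² + 8x) -90(y² - 22y) = 14072
Complete the square: 43(x + 4)² -90(y - 11)² = 14072 + 688 - 10890 = 3870
Dividing both sides by 3870: (x + 4)²/90 - (y - 11)²/43 = 1
Hyperbola, center (-4, 11), transverse axis horizontal; a² = 90, b² = 43.
For a horizontal hyperbola the asymptotes have slope ±b/a.
Here that is ±√43/3√10 = ±√430/30.

√430/30 and -√430/30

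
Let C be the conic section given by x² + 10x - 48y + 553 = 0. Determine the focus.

Only x is squared. Complete the square in x: (x + 5)² = 48(y - 11).
Vertex (-5, 11); 4p = 48 so p = 12. Opens up.
Focus is p units from the vertex along the axis: (h, k + p).

(-5, 23)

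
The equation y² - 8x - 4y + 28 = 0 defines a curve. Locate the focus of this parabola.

Only y is squared. Complete the square in y: (y - 2)² = 8(x - 3).
Vertex (3, 2); 4p = 8 so p = 2. Opens right.
Focus is p units from the vertex along the axis: (h + p, k).

(5, 2)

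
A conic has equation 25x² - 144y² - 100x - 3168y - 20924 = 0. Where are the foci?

(-11, -11) and (15, -11)

Rearranging, 25(x² - 4x) -144(y² + 22y) = 20924.
Completing the square gives 25(x - 2)² -144(y + 11)² = 20924 + 100 - 17424 = 3600.
Divide by 3600: (x - 2)²/144 - (y + 11)²/25 = 1
Hyperbola, center (2, -11), transverse axis horizontal; a² = 144, b² = 25.
c² = a² + b² = 144 + 25 = 169, so c = 13.
Foci lie on the horizontal axis through the center: (h ± c, k).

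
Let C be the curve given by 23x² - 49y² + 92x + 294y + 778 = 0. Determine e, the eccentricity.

e = 6√46/23

Rearranging, 23(x² + 4x) -49(y² - 6y) = -778.
Complete the square in x and y: 23(x + 2)² -49(y - 3)² = -778 + 92 - 441 = -1127
Dividing both sides by -1127: (y - 3)²/23 - (x + 2)²/49 = 1
Hyperbola, center (-2, 3), transverse axis vertical; a² = 23, b² = 49.
c² = a² + b² = 72, so c = 6√2.
e = c/a = 6√2/√23 = 6√46/23.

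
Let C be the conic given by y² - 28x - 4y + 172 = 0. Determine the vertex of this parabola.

Only y is squared. Complete the square in y: (y - 2)² = 28(x - 6).
Vertex (6, 2); 4p = 28 so p = 7. Opens right.

(6, 2)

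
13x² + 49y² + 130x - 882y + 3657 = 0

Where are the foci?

Group the x- and y-terms: 13(x² + 10x) + 49(y² - 18y) = -3657
13(x + 5)² + 49(y - 9)² = -3657 + 325 + 3969 = 637
Dividing both sides by 637: (x + 5)²/49 + (y - 9)²/13 = 1
Ellipse, center (-5, 9), major axis horizontal; a² = 49, b² = 13.
c² = a² - b² = 49 - 13 = 36, so c = 6.
Foci lie on the horizontal axis through the center: (h ± c, k).

(-11, 9) and (1, 9)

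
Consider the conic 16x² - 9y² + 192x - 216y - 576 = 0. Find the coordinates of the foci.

(-6, -17) and (-6, -7)

Rearranging, 16(x² + 12x) -9(y² + 24y) = 576.
Complete the square in x and y: 16(x + 6)² -9(y + 12)² = 576 + 576 - 1296 = -144
Dividing both sides by -144: (y + 12)²/16 - (x + 6)²/9 = 1
Hyperbola, center (-6, -12), transverse axis vertical; a² = 16, b² = 9.
c² = a² + b² = 16 + 9 = 25, so c = 5.
Foci lie on the vertical axis through the center: (h, k ± c).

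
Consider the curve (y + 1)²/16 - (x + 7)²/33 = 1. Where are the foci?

(-7, -8) and (-7, 6)

Center (-7, -1). The positive term is the y-term, so the transverse axis is vertical; a² = 16, b² = 33.
c² = a² + b² = 16 + 33 = 49, so c = 7.
Foci lie on the vertical axis through the center: (h, k ± c).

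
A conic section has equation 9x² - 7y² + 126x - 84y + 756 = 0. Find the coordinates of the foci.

(-7, -18) and (-7, 6)

Rearranging, 9(x² + 14x) -7(y² + 12y) = -756.
Complete the square in x and y: 9(x + 7)² -7(y + 6)² = -756 + 441 - 252 = -567
Divide by -567: (y + 6)²/81 - (x + 7)²/63 = 1
Hyperbola, center (-7, -6), transverse axis vertical; a² = 81, b² = 63.
c² = a² + b² = 81 + 63 = 144, so c = 12.
Foci lie on the vertical axis through the center: (h, k ± c).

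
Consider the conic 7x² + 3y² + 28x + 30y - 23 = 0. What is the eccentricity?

7(x² + 4x) + 3(y² + 10y) = 23
Completing the square gives 7(x + 2)² + 3(y + 5)² = 23 + 28 + 75 = 126.
Divide through by 126 to get (x + 2)²/18 + (y + 5)²/42 = 1.
Ellipse, center (-2, -5), major axis vertical; a² = 42, b² = 18.
c² = a² - b² = 24, so c = 2√6.
e = c/a = 2√6/√42 = 2√7/7.

e = 2√7/7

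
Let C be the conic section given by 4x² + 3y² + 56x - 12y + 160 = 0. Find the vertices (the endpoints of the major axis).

(-7, -2) and (-7, 6)

Group the x- and y-terms: 4(x² + 14x) + 3(y² - 4y) = -160
Complete the square in x and y: 4(x + 7)² + 3(y - 2)² = -160 + 196 + 12 = 48
Divide by 48: (x + 7)²/12 + (y - 2)²/16 = 1
Ellipse, center (-7, 2), major axis vertical; a² = 16, b² = 12.
a = 4. Vertices at (h, k ± a).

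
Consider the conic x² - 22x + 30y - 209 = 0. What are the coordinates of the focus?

(11, 7/2)

Only x is squared. Complete the square in x: (x - 11)² = -30(y - 11).
Vertex (11, 11); 4p = -30 so p = -15/2. Opens down.
Focus is p units from the vertex along the axis: (h, k + p).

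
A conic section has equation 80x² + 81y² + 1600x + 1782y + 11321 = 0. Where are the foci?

Group: 80(x² + 20x) + 81(y² + 22y) = -11321
80(x + 10)² + 81(y + 11)² = -11321 + 8000 + 9801 = 6480
Divide through by 6480 to get (x + 10)²/81 + (y + 11)²/80 = 1.
Ellipse, center (-10, -11), major axis horizontal; a² = 81, b² = 80.
c² = a² - b² = 81 - 80 = 1, so c = 1.
Foci lie on the horizontal axis through the center: (h ± c, k).

(-11, -11) and (-9, -11)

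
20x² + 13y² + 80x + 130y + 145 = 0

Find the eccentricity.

Group: 20(x² + 4x) + 13(y² + 10y) = -145
Completing the square gives 20(x + 2)² + 13(y + 5)² = -145 + 80 + 325 = 260.
Divide by 260: (x + 2)²/13 + (y + 5)²/20 = 1
Ellipse, center (-2, -5), major axis vertical; a² = 20, b² = 13.
c² = a² - b² = 7, so c = √7.
e = c/a = √7/2√5 = √35/10.

e = √35/10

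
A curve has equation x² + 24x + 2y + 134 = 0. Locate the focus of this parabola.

(-12, 9/2)

Only x is squared. Complete the square in x: (x + 12)² = -2(y - 5).
Vertex (-12, 5); 4p = -2 so p = -1/2. Opens down.
Focus is p units from the vertex along the axis: (h, k + p).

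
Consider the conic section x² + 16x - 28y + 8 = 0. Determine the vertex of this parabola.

(-8, -2)

Only x is squared. Complete the square in x: (x + 8)² = 28(y + 2).
Vertex (-8, -2); 4p = 28 so p = 7. Opens up.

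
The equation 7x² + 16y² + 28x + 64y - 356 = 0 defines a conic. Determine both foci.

Group the x- and y-terms: 7(x² + 4x) + 16(y² + 4y) = 356
Complete the square: 7(x + 2)² + 16(y + 2)² = 356 + 28 + 64 = 448
Divide by 448: (x + 2)²/64 + (y + 2)²/28 = 1
Ellipse, center (-2, -2), major axis horizontal; a² = 64, b² = 28.
c² = a² - b² = 64 - 28 = 36, so c = 6.
Foci lie on the horizontal axis through the center: (h ± c, k).

(-8, -2) and (4, -2)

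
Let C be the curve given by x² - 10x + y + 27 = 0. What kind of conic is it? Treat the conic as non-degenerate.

No xy term. Coefficients of x² and y² are A = 1, C = 0.
Exactly one squared variable ⇒ parabola.

parabola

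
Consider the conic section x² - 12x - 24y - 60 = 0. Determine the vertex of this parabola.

(6, -4)

Only x is squared. Complete the square in x: (x - 6)² = 24(y + 4).
Vertex (6, -4); 4p = 24 so p = 6. Opens up.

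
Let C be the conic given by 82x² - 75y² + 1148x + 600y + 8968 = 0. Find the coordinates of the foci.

(-7, 4 - √157) and (-7, 4 + √157)

82(x² + 14x) -75(y² - 8y) = -8968
Complete the square in x and y: 82(x + 7)² -75(y - 4)² = -8968 + 4018 - 1200 = -6150
Divide by -6150: (y - 4)²/82 - (x + 7)²/75 = 1
Hyperbola, center (-7, 4), transverse axis vertical; a² = 82, b² = 75.
c² = a² + b² = 82 + 75 = 157, so c = √157.
Foci lie on the vertical axis through the center: (h, k ± c).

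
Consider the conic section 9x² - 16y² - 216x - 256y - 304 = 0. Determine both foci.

(2, -8) and (22, -8)

Collect terms: 9(x² - 24x) -16(y² + 16y) = 304
Complete the square in x and y: 9(x - 12)² -16(y + 8)² = 304 + 1296 - 1024 = 576
Dividing both sides by 576: (x - 12)²/64 - (y + 8)²/36 = 1
Hyperbola, center (12, -8), transverse axis horizontal; a² = 64, b² = 36.
c² = a² + b² = 64 + 36 = 100, so c = 10.
Foci lie on the horizontal axis through the center: (h ± c, k).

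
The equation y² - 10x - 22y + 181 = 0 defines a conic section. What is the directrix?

Only y is squared. Complete the square in y: (y - 11)² = 10(x - 6).
Vertex (6, 11); 4p = 10 so p = 5/2. Opens right.
Directrix is the vertical line x = h − p = 6 − (5/2) = 7/2.

x = 7/2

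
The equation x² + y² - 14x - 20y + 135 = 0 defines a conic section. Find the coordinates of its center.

Group the x- and y-terms: (x² - 14x) + (y² - 20y) = -135
Complete the square in x and y: (x - 7)² + (y - 10)² = -135 + 49 + 100 = 14
So (x - 7)² + (y - 10)² = 14.
Circle centered at (7, 10) with r² = 14.

(7, 10)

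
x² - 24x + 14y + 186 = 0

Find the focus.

Only x is squared. Complete the square in x: (x - 12)² = -14(y + 3).
Vertex (12, -3); 4p = -14 so p = -7/2. Opens down.
Focus is p units from the vertex along the axis: (h, k + p).

(12, -13/2)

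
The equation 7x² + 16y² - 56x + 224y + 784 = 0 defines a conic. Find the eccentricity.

e = 3/4

Group the x- and y-terms: 7(x² - 8x) + 16(y² + 14y) = -784
Complete the square in x and y: 7(x - 4)² + 16(y + 7)² = -784 + 112 + 784 = 112
Dividing both sides by 112: (x - 4)²/16 + (y + 7)²/7 = 1
Ellipse, center (4, -7), major axis horizontal; a² = 16, b² = 7.
c² = a² - b² = 9, so c = 3.
e = c/a = 3/4.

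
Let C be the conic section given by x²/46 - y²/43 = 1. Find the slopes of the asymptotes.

√1978/46 and -√1978/46

Center (0, 0). The positive term is the x-term, so the transverse axis is horizontal; a² = 46, b² = 43.
For a horizontal hyperbola the asymptotes have slope ±b/a.
Here that is ±√43/√46 = ±√1978/46.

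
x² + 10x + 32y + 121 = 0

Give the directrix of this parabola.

Only x is squared. Complete the square in x: (x + 5)² = -32(y + 3).
Vertex (-5, -3); 4p = -32 so p = -8. Opens down.
Directrix is the horizontal line y = k − p = -3 − (-8) = 5.

y = 5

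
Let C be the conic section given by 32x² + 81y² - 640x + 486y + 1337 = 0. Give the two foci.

(3, -3) and (17, -3)

Group: 32(x² - 20x) + 81(y² + 6y) = -1337
Complete the square: 32(x - 10)² + 81(y + 3)² = -1337 + 3200 + 729 = 2592
Divide through by 2592 to get (x - 10)²/81 + (y + 3)²/32 = 1.
Ellipse, center (10, -3), major axis horizontal; a² = 81, b² = 32.
c² = a² - b² = 81 - 32 = 49, so c = 7.
Foci lie on the horizontal axis through the center: (h ± c, k).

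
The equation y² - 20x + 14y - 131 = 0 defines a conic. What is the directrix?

x = -14

Only y is squared. Complete the square in y: (y + 7)² = 20(x + 9).
Vertex (-9, -7); 4p = 20 so p = 5. Opens right.
Directrix is the vertical line x = h − p = -9 − (5) = -14.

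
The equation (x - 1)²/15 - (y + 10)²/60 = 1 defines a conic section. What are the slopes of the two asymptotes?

2 and -2

Center (1, -10). The positive term is the x-term, so the transverse axis is horizontal; a² = 15, b² = 60.
For a horizontal hyperbola the asymptotes have slope ±b/a.
Here that is ±2√15/√15 = ±2.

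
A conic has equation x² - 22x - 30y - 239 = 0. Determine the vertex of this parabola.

(11, -12)

Only x is squared. Complete the square in x: (x - 11)² = 30(y + 12).
Vertex (11, -12); 4p = 30 so p = 15/2. Opens up.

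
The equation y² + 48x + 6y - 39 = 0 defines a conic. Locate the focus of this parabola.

(-11, -3)

Only y is squared. Complete the square in y: (y + 3)² = -48(x - 1).
Vertex (1, -3); 4p = -48 so p = -12. Opens left.
Focus is p units from the vertex along the axis: (h + p, k).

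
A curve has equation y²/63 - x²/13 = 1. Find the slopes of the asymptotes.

Center (0, 0). The positive term is the y-term, so the transverse axis is vertical; a² = 63, b² = 13.
For a vertical hyperbola the asymptotes have slope ±a/b.
Here that is ±3√7/√13 = ±3√91/13.

3√91/13 and -3√91/13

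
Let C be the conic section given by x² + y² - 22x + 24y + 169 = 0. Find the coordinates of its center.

(11, -12)

(x² - 22x) + (y² + 24y) = -169
Completing the square gives (x - 11)² + (y + 12)² = -169 + 121 + 144 = 96.
So (x - 11)² + (y + 12)² = 96.
Circle centered at (11, -12) with r² = 96.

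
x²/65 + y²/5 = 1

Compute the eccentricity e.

Center (0, 0). The larger denominator 65 sits under the x-term, so the major axis is horizontal; a² = 65, b² = 5.
c² = a² - b² = 60, so c = 2√15.
e = c/a = 2√15/√65 = 2√39/13.

e = 2√39/13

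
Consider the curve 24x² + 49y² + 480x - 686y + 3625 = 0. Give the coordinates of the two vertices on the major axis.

Group the x- and y-terms: 24(x² + 20x) + 49(y² - 14y) = -3625
Completing the square gives 24(x + 10)² + 49(y - 7)² = -3625 + 2400 + 2401 = 1176.
Dividing both sides by 1176: (x + 10)²/49 + (y - 7)²/24 = 1
Ellipse, center (-10, 7), major axis horizontal; a² = 49, b² = 24.
a = 7. Vertices at (h ± a, k).

(-17, 7) and (-3, 7)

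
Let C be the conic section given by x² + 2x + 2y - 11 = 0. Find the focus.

(-1, 11/2)

Only x is squared. Complete the square in x: (x + 1)² = -2(y - 6).
Vertex (-1, 6); 4p = -2 so p = -1/2. Opens down.
Focus is p units from the vertex along the axis: (h, k + p).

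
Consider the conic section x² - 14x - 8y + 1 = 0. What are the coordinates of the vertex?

Only x is squared. Complete the square in x: (x - 7)² = 8(y + 6).
Vertex (7, -6); 4p = 8 so p = 2. Opens up.

(7, -6)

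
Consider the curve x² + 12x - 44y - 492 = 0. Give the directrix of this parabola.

y = -23

Only x is squared. Complete the square in x: (x + 6)² = 44(y + 12).
Vertex (-6, -12); 4p = 44 so p = 11. Opens up.
Directrix is the horizontal line y = k − p = -12 − (11) = -23.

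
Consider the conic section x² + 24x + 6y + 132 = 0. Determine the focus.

(-12, 1/2)

Only x is squared. Complete the square in x: (x + 12)² = -6(y - 2).
Vertex (-12, 2); 4p = -6 so p = -3/2. Opens down.
Focus is p units from the vertex along the axis: (h, k + p).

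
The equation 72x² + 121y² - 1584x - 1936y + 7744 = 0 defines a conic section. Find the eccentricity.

e = 7/11

Collect terms: 72(x² - 22x) + 121(y² - 16y) = -7744
Completing the square gives 72(x - 11)² + 121(y - 8)² = -7744 + 8712 + 7744 = 8712.
Dividing both sides by 8712: (x - 11)²/121 + (y - 8)²/72 = 1
Ellipse, center (11, 8), major axis horizontal; a² = 121, b² = 72.
c² = a² - b² = 49, so c = 7.
e = c/a = 7/11.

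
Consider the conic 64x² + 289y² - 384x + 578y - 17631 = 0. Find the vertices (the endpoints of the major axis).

(-14, -1) and (20, -1)

Group: 64(x² - 6x) + 289(y² + 2y) = 17631
Complete the square in x and y: 64(x - 3)² + 289(y + 1)² = 17631 + 576 + 289 = 18496
Divide by 18496: (x - 3)²/289 + (y + 1)²/64 = 1
Ellipse, center (3, -1), major axis horizontal; a² = 289, b² = 64.
a = 17. Vertices at (h ± a, k).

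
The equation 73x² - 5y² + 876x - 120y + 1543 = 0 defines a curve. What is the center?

Rearranging, 73(x² + 12x) -5(y² + 24y) = -1543.
73(x + 6)² -5(y + 12)² = -1543 + 2628 - 720 = 365
Divide by 365: (x + 6)²/5 - (y + 12)²/73 = 1
Hyperbola with center (-6, -12).

(-6, -12)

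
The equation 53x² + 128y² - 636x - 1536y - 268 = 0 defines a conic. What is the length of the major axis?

16√2

Collect terms: 53(x² - 12x) + 128(y² - 12y) = 268
Complete the square in x and y: 53(x - 6)² + 128(y - 6)² = 268 + 1908 + 4608 = 6784
Divide through by 6784 to get (x - 6)²/128 + (y - 6)²/53 = 1.
Ellipse, center (6, 6), major axis horizontal; a² = 128, b² = 53.
a² = 128 so a = 8√2; the major axis has length 2a = 16√2.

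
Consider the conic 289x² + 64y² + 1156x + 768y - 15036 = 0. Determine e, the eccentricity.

Group: 289(x² + 4x) + 64(y² + 12y) = 15036
Completing the square gives 289(x + 2)² + 64(y + 6)² = 15036 + 1156 + 2304 = 18496.
Divide by 18496: (x + 2)²/64 + (y + 6)²/289 = 1
Ellipse, center (-2, -6), major axis vertical; a² = 289, b² = 64.
c² = a² - b² = 225, so c = 15.
e = c/a = 15/17.

e = 15/17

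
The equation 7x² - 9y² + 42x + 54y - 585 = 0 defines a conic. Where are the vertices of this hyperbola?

Collect terms: 7(x² + 6x) -9(y² - 6y) = 585
Complete the square: 7(x + 3)² -9(y - 3)² = 585 + 63 - 81 = 567
Divide through by 567 to get (x + 3)²/81 - (y - 3)²/63 = 1.
Hyperbola, center (-3, 3), transverse axis horizontal; a² = 81, b² = 63.
a = 9. Vertices at (h ± a, k).

(-12, 3) and (6, 3)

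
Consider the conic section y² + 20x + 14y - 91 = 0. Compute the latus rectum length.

20

Only y is squared. Complete the square in y: (y + 7)² = -20(x - 7).
Vertex (7, -7); 4p = -20 so p = -5. Opens left.
Latus rectum length = |4p| = 20.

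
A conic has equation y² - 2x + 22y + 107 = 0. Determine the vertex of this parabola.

(-7, -11)

Only y is squared. Complete the square in y: (y + 11)² = 2(x + 7).
Vertex (-7, -11); 4p = 2 so p = 1/2. Opens right.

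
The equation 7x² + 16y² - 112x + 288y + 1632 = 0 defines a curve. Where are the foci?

(5, -9) and (11, -9)

7(x² - 16x) + 16(y² + 18y) = -1632
Complete the square: 7(x - 8)² + 16(y + 9)² = -1632 + 448 + 1296 = 112
Divide by 112: (x - 8)²/16 + (y + 9)²/7 = 1
Ellipse, center (8, -9), major axis horizontal; a² = 16, b² = 7.
c² = a² - b² = 16 - 7 = 9, so c = 3.
Foci lie on the horizontal axis through the center: (h ± c, k).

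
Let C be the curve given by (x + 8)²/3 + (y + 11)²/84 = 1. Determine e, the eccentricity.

e = 3√21/14

Center (-8, -11). The larger denominator 84 sits under the y-term, so the major axis is vertical; a² = 84, b² = 3.
c² = a² - b² = 81, so c = 9.
e = c/a = 9/2√21 = 3√21/14.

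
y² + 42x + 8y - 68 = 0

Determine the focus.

(-17/2, -4)

Only y is squared. Complete the square in y: (y + 4)² = -42(x - 2).
Vertex (2, -4); 4p = -42 so p = -21/2. Opens left.
Focus is p units from the vertex along the axis: (h + p, k).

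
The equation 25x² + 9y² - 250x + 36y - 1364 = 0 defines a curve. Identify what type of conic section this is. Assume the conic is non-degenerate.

ellipse

No xy term. Coefficients of x² and y² are A = 25, C = 9.
A and C have the same sign but A ≠ C ⇒ ellipse.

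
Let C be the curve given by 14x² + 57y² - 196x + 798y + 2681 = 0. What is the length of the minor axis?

Group: 14(x² - 14x) + 57(y² + 14y) = -2681
Complete the square: 14(x - 7)² + 57(y + 7)² = -2681 + 686 + 2793 = 798
Dividing both sides by 798: (x - 7)²/57 + (y + 7)²/14 = 1
Ellipse, center (7, -7), major axis horizontal; a² = 57, b² = 14.
b² = 14 so b = √14; the minor axis has length 2b = 2√14.

2√14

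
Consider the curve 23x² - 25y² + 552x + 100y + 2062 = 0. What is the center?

Rearranging, 23(x² + 24x) -25(y² - 4y) = -2062.
Complete the square: 23(x + 12)² -25(y - 2)² = -2062 + 3312 - 100 = 1150
Divide through by 1150 to get (x + 12)²/50 - (y - 2)²/46 = 1.
Hyperbola with center (-12, 2).

(-12, 2)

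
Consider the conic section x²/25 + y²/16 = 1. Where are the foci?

(-3, 0) and (3, 0)

Center (0, 0). The larger denominator 25 sits under the x-term, so the major axis is horizontal; a² = 25, b² = 16.
c² = a² - b² = 25 - 16 = 9, so c = 3.
Foci lie on the horizontal axis through the center: (h ± c, k).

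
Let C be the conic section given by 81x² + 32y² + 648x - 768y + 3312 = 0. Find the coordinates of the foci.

(-4, 5) and (-4, 19)

Group the x- and y-terms: 81(x² + 8x) + 32(y² - 24y) = -3312
Complete the square: 81(x + 4)² + 32(y - 12)² = -3312 + 1296 + 4608 = 2592
Dividing both sides by 2592: (x + 4)²/32 + (y - 12)²/81 = 1
Ellipse, center (-4, 12), major axis vertical; a² = 81, b² = 32.
c² = a² - b² = 81 - 32 = 49, so c = 7.
Foci lie on the vertical axis through the center: (h, k ± c).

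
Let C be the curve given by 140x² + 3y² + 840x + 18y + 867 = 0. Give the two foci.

(-3, -3 - √137) and (-3, -3 + √137)

140(x² + 6x) + 3(y² + 6y) = -867
140(x + 3)² + 3(y + 3)² = -867 + 1260 + 27 = 420
Divide by 420: (x + 3)²/3 + (y + 3)²/140 = 1
Ellipse, center (-3, -3), major axis vertical; a² = 140, b² = 3.
c² = a² - b² = 140 - 3 = 137, so c = √137.
Foci lie on the vertical axis through the center: (h, k ± c).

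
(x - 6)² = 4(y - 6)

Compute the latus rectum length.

4

Vertex (6, 6); 4p = 4 so p = 1. Opens up.
Latus rectum length = |4p| = 4.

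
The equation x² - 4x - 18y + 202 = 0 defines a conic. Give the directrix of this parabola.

y = 13/2

Only x is squared. Complete the square in x: (x - 2)² = 18(y - 11).
Vertex (2, 11); 4p = 18 so p = 9/2. Opens up.
Directrix is the horizontal line y = k − p = 11 − (9/2) = 13/2.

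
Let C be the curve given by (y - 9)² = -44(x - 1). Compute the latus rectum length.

Vertex (1, 9); 4p = -44 so p = -11. Opens left.
Latus rectum length = |4p| = 44.

44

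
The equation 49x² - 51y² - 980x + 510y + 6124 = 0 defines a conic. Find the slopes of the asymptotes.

Group: 49(x² - 20x) -51(y² - 10y) = -6124
Completing the square gives 49(x - 10)² -51(y - 5)² = -6124 + 4900 - 1275 = -2499.
Divide through by -2499 to get (y - 5)²/49 - (x - 10)²/51 = 1.
Hyperbola, center (10, 5), transverse axis vertical; a² = 49, b² = 51.
For a vertical hyperbola the asymptotes have slope ±a/b.
Here that is ±7/√51 = ±7√51/51.

7√51/51 and -7√51/51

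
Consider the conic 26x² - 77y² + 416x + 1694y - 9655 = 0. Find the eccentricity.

e = √7931/77

Collect terms: 26(x² + 16x) -77(y² - 22y) = 9655
Completing the square gives 26(x + 8)² -77(y - 11)² = 9655 + 1664 - 9317 = 2002.
Divide through by 2002 to get (x + 8)²/77 - (y - 11)²/26 = 1.
Hyperbola, center (-8, 11), transverse axis horizontal; a² = 77, b² = 26.
c² = a² + b² = 103, so c = √103.
e = c/a = √103/√77 = √7931/77.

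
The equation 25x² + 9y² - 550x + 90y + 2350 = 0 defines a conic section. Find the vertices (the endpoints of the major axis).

Group: 25(x² - 22x) + 9(y² + 10y) = -2350
Complete the square: 25(x - 11)² + 9(y + 5)² = -2350 + 3025 + 225 = 900
Divide through by 900 to get (x - 11)²/36 + (y + 5)²/100 = 1.
Ellipse, center (11, -5), major axis vertical; a² = 100, b² = 36.
a = 10. Vertices at (h, k ± a).

(11, -15) and (11, 5)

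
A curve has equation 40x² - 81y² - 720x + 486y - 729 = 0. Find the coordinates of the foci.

(-2, 3) and (20, 3)

Collect terms: 40(x² - 18x) -81(y² - 6y) = 729
Complete the square: 40(x - 9)² -81(y - 3)² = 729 + 3240 - 729 = 3240
Dividing both sides by 3240: (x - 9)²/81 - (y - 3)²/40 = 1
Hyperbola, center (9, 3), transverse axis horizontal; a² = 81, b² = 40.
c² = a² + b² = 81 + 40 = 121, so c = 11.
Foci lie on the horizontal axis through the center: (h ± c, k).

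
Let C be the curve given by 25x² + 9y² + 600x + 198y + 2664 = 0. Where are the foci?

Collect terms: 25(x² + 24x) + 9(y² + 22y) = -2664
25(x + 12)² + 9(y + 11)² = -2664 + 3600 + 1089 = 2025
Divide by 2025: (x + 12)²/81 + (y + 11)²/225 = 1
Ellipse, center (-12, -11), major axis vertical; a² = 225, b² = 81.
c² = a² - b² = 225 - 81 = 144, so c = 12.
Foci lie on the vertical axis through the center: (h, k ± c).

(-12, -23) and (-12, 1)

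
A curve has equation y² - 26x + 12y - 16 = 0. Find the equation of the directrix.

Only y is squared. Complete the square in y: (y + 6)² = 26(x + 2).
Vertex (-2, -6); 4p = 26 so p = 13/2. Opens right.
Directrix is the vertical line x = h − p = -2 − (13/2) = -17/2.

x = -17/2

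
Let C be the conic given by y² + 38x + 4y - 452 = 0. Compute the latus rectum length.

Only y is squared. Complete the square in y: (y + 2)² = -38(x - 12).
Vertex (12, -2); 4p = -38 so p = -19/2. Opens left.
Latus rectum length = |4p| = 38.

38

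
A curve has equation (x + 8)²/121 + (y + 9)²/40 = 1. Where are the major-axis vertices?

Center (-8, -9). The larger denominator 121 sits under the x-term, so the major axis is horizontal; a² = 121, b² = 40.
a = 11. Vertices at (h ± a, k).

(-19, -9) and (3, -9)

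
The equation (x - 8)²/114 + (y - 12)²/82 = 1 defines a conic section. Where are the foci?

(8 - 4√2, 12) and (8 + 4√2, 12)

Center (8, 12). The larger denominator 114 sits under the x-term, so the major axis is horizontal; a² = 114, b² = 82.
c² = a² - b² = 114 - 82 = 32, so c = 4√2.
Foci lie on the horizontal axis through the center: (h ± c, k).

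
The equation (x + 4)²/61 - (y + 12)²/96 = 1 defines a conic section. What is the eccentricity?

e = √9577/61

Center (-4, -12). The positive term is the x-term, so the transverse axis is horizontal; a² = 61, b² = 96.
c² = a² + b² = 157, so c = √157.
e = c/a = √157/√61 = √9577/61.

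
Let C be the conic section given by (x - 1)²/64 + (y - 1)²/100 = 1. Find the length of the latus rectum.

64/5

Center (1, 1). The larger denominator 100 sits under the y-term, so the major axis is vertical; a² = 100, b² = 64.
Latus rectum length = 2b²/a = 2·64/10 = 64/5.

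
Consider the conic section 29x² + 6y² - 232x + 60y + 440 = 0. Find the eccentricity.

Group the x- and y-terms: 29(x² - 8x) + 6(y² + 10y) = -440
Complete the square: 29(x - 4)² + 6(y + 5)² = -440 + 464 + 150 = 174
Dividing both sides by 174: (x - 4)²/6 + (y + 5)²/29 = 1
Ellipse, center (4, -5), major axis vertical; a² = 29, b² = 6.
c² = a² - b² = 23, so c = √23.
e = c/a = √23/√29 = √667/29.

e = √667/29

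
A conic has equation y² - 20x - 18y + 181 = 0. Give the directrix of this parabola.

x = 0

Only y is squared. Complete the square in y: (y - 9)² = 20(x - 5).
Vertex (5, 9); 4p = 20 so p = 5. Opens right.
Directrix is the vertical line x = h − p = 5 − (5) = 0.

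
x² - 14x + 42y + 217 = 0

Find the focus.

Only x is squared. Complete the square in x: (x - 7)² = -42(y + 4).
Vertex (7, -4); 4p = -42 so p = -21/2. Opens down.
Focus is p units from the vertex along the axis: (h, k + p).

(7, -29/2)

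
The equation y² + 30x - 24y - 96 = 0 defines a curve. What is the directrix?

Only y is squared. Complete the square in y: (y - 12)² = -30(x - 8).
Vertex (8, 12); 4p = -30 so p = -15/2. Opens left.
Directrix is the vertical line x = h − p = 8 − (-15/2) = 31/2.

x = 31/2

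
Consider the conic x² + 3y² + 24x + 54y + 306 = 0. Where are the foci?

Group: (x² + 24x) + 3(y² + 18y) = -306
Complete the square: (x + 12)² + 3(y + 9)² = -306 + 144 + 243 = 81
Divide through by 81 to get (x + 12)²/81 + (y + 9)²/27 = 1.
Ellipse, center (-12, -9), major axis horizontal; a² = 81, b² = 27.
c² = a² - b² = 81 - 27 = 54, so c = 3√6.
Foci lie on the horizontal axis through the center: (h ± c, k).

(-12 - 3√6, -9) and (-12 + 3√6, -9)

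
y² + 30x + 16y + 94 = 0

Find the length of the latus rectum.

30

Only y is squared. Complete the square in y: (y + 8)² = -30(x + 1).
Vertex (-1, -8); 4p = -30 so p = -15/2. Opens left.
Latus rectum length = |4p| = 30.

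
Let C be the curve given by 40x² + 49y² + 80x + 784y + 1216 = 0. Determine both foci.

Group: 40(x² + 2x) + 49(y² + 16y) = -1216
Complete the square: 40(x + 1)² + 49(y + 8)² = -1216 + 40 + 3136 = 1960
Dividing both sides by 1960: (x + 1)²/49 + (y + 8)²/40 = 1
Ellipse, center (-1, -8), major axis horizontal; a² = 49, b² = 40.
c² = a² - b² = 49 - 40 = 9, so c = 3.
Foci lie on the horizontal axis through the center: (h ± c, k).

(-4, -8) and (2, -8)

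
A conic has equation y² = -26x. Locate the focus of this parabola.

(-13/2, 0)

Vertex (0, 0); 4p = -26 so p = -13/2. Opens left.
Focus is p units from the vertex along the axis: (h + p, k).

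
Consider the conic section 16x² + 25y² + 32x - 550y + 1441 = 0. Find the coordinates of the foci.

Group the x- and y-terms: 16(x² + 2x) + 25(y² - 22y) = -1441
Completing the square gives 16(x + 1)² + 25(y - 11)² = -1441 + 16 + 3025 = 1600.
Divide through by 1600 to get (x + 1)²/100 + (y - 11)²/64 = 1.
Ellipse, center (-1, 11), major axis horizontal; a² = 100, b² = 64.
c² = a² - b² = 100 - 64 = 36, so c = 6.
Foci lie on the horizontal axis through the center: (h ± c, k).

(-7, 11) and (5, 11)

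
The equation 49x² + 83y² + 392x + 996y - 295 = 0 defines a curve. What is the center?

Rearranging, 49(x² + 8x) + 83(y² + 12y) = 295.
49(x + 4)² + 83(y + 6)² = 295 + 784 + 2988 = 4067
Divide through by 4067 to get (x + 4)²/83 + (y + 6)²/49 = 1.
Ellipse with center (-4, -6).

(-4, -6)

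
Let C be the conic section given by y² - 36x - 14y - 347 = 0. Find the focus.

Only y is squared. Complete the square in y: (y - 7)² = 36(x + 11).
Vertex (-11, 7); 4p = 36 so p = 9. Opens right.
Focus is p units from the vertex along the axis: (h + p, k).

(-2, 7)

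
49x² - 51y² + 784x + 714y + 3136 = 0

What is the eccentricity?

e = 10/7

49(x² + 16x) -51(y² - 14y) = -3136
Complete the square: 49(x + 8)² -51(y - 7)² = -3136 + 3136 - 2499 = -2499
Dividing both sides by -2499: (y - 7)²/49 - (x + 8)²/51 = 1
Hyperbola, center (-8, 7), transverse axis vertical; a² = 49, b² = 51.
c² = a² + b² = 100, so c = 10.
e = c/a = 10/7.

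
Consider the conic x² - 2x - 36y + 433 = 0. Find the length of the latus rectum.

36

Only x is squared. Complete the square in x: (x - 1)² = 36(y - 12).
Vertex (1, 12); 4p = 36 so p = 9. Opens up.
Latus rectum length = |4p| = 36.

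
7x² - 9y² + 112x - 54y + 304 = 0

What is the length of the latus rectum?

Rearranging, 7(x² + 16x) -9(y² + 6y) = -304.
7(x + 8)² -9(y + 3)² = -304 + 448 - 81 = 63
Divide through by 63 to get (x + 8)²/9 - (y + 3)²/7 = 1.
Hyperbola, center (-8, -3), transverse axis horizontal; a² = 9, b² = 7.
Latus rectum length = 2b²/a = 2·7/3 = 14/3.

14/3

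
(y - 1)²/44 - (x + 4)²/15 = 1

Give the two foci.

(-4, 1 - √59) and (-4, 1 + √59)

Center (-4, 1). The positive term is the y-term, so the transverse axis is vertical; a² = 44, b² = 15.
c² = a² + b² = 44 + 15 = 59, so c = √59.
Foci lie on the vertical axis through the center: (h, k ± c).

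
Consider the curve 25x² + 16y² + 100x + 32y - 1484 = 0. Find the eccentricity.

Rearranging, 25(x² + 4x) + 16(y² + 2y) = 1484.
Complete the square: 25(x + 2)² + 16(y + 1)² = 1484 + 100 + 16 = 1600
Dividing both sides by 1600: (x + 2)²/64 + (y + 1)²/100 = 1
Ellipse, center (-2, -1), major axis vertical; a² = 100, b² = 64.
c² = a² - b² = 36, so c = 6.
e = c/a = 6/10 = 3/5.

e = 3/5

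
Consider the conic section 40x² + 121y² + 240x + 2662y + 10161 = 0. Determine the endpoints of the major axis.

(-14, -11) and (8, -11)

40(x² + 6x) + 121(y² + 22y) = -10161
Complete the square: 40(x + 3)² + 121(y + 11)² = -10161 + 360 + 14641 = 4840
Divide through by 4840 to get (x + 3)²/121 + (y + 11)²/40 = 1.
Ellipse, center (-3, -11), major axis horizontal; a² = 121, b² = 40.
a = 11. Vertices at (h ± a, k).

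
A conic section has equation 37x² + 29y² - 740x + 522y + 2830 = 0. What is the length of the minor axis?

2√87

Rearranging, 37(x² - 20x) + 29(y² + 18y) = -2830.
Complete the square: 37(x - 10)² + 29(y + 9)² = -2830 + 3700 + 2349 = 3219
Divide by 3219: (x - 10)²/87 + (y + 9)²/111 = 1
Ellipse, center (10, -9), major axis vertical; a² = 111, b² = 87.
b² = 87 so b = √87; the minor axis has length 2b = 2√87.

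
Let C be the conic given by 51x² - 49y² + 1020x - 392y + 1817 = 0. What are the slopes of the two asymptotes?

√51/7 and -√51/7

Collect terms: 51(x² + 20x) -49(y² + 8y) = -1817
Completing the square gives 51(x + 10)² -49(y + 4)² = -1817 + 5100 - 784 = 2499.
Divide through by 2499 to get (x + 10)²/49 - (y + 4)²/51 = 1.
Hyperbola, center (-10, -4), transverse axis horizontal; a² = 49, b² = 51.
For a horizontal hyperbola the asymptotes have slope ±b/a.
Here that is ±√51/7.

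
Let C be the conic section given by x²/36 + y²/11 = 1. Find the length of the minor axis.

2√11

Center (0, 0). The larger denominator 36 sits under the x-term, so the major axis is horizontal; a² = 36, b² = 11.
b² = 11 so b = √11; the minor axis has length 2b = 2√11.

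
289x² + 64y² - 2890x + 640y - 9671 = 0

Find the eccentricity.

Collect terms: 289(x² - 10x) + 64(y² + 10y) = 9671
Complete the square: 289(x - 5)² + 64(y + 5)² = 9671 + 7225 + 1600 = 18496
Dividing both sides by 18496: (x - 5)²/64 + (y + 5)²/289 = 1
Ellipse, center (5, -5), major axis vertical; a² = 289, b² = 64.
c² = a² - b² = 225, so c = 15.
e = c/a = 15/17.

e = 15/17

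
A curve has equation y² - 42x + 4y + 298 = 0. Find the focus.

Only y is squared. Complete the square in y: (y + 2)² = 42(x - 7).
Vertex (7, -2); 4p = 42 so p = 21/2. Opens right.
Focus is p units from the vertex along the axis: (h + p, k).

(35/2, -2)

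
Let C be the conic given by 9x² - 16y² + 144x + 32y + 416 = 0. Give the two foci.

Rearranging, 9(x² + 16x) -16(y² - 2y) = -416.
Complete the square: 9(x + 8)² -16(y - 1)² = -416 + 576 - 16 = 144
Dividing both sides by 144: (x + 8)²/16 - (y - 1)²/9 = 1
Hyperbola, center (-8, 1), transverse axis horizontal; a² = 16, b² = 9.
c² = a² + b² = 16 + 9 = 25, so c = 5.
Foci lie on the horizontal axis through the center: (h ± c, k).

(-13, 1) and (-3, 1)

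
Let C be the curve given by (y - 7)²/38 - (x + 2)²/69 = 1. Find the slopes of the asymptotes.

Center (-2, 7). The positive term is the y-term, so the transverse axis is vertical; a² = 38, b² = 69.
For a vertical hyperbola the asymptotes have slope ±a/b.
Here that is ±√38/√69 = ±√2622/69.

√2622/69 and -√2622/69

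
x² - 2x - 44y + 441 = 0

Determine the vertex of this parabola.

(1, 10)

Only x is squared. Complete the square in x: (x - 1)² = 44(y - 10).
Vertex (1, 10); 4p = 44 so p = 11. Opens up.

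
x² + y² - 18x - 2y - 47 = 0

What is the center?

(x² - 18x) + (y² - 2y) = 47
(x - 9)² + (y - 1)² = 47 + 81 + 1 = 129
So (x - 9)² + (y - 1)² = 129.
Circle centered at (9, 1) with r² = 129.

(9, 1)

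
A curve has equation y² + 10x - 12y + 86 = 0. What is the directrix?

x = -5/2

Only y is squared. Complete the square in y: (y - 6)² = -10(x + 5).
Vertex (-5, 6); 4p = -10 so p = -5/2. Opens left.
Directrix is the vertical line x = h − p = -5 − (-5/2) = -5/2.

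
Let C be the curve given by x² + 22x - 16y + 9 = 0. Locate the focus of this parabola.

(-11, -3)

Only x is squared. Complete the square in x: (x + 11)² = 16(y + 7).
Vertex (-11, -7); 4p = 16 so p = 4. Opens up.
Focus is p units from the vertex along the axis: (h, k + p).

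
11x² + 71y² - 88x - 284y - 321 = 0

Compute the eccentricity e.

e = 2√1065/71

Collect terms: 11(x² - 8x) + 71(y² - 4y) = 321
Completing the square gives 11(x - 4)² + 71(y - 2)² = 321 + 176 + 284 = 781.
Divide through by 781 to get (x - 4)²/71 + (y - 2)²/11 = 1.
Ellipse, center (4, 2), major axis horizontal; a² = 71, b² = 11.
c² = a² - b² = 60, so c = 2√15.
e = c/a = 2√15/√71 = 2√1065/71.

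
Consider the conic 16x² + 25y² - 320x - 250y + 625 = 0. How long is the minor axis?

16(x² - 20x) + 25(y² - 10y) = -625
Completing the square gives 16(x - 10)² + 25(y - 5)² = -625 + 1600 + 625 = 1600.
Dividing both sides by 1600: (x - 10)²/100 + (y - 5)²/64 = 1
Ellipse, center (10, 5), major axis horizontal; a² = 100, b² = 64.
b² = 64 so b = 8; the minor axis has length 2b = 16.

16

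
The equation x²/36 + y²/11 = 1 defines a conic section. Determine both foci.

(-5, 0) and (5, 0)

Center (0, 0). The larger denominator 36 sits under the x-term, so the major axis is horizontal; a² = 36, b² = 11.
c² = a² - b² = 36 - 11 = 25, so c = 5.
Foci lie on the horizontal axis through the center: (h ± c, k).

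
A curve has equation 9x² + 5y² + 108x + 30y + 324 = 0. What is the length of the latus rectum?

10/3

Collect terms: 9(x² + 12x) + 5(y² + 6y) = -324
9(x + 6)² + 5(y + 3)² = -324 + 324 + 45 = 45
Divide by 45: (x + 6)²/5 + (y + 3)²/9 = 1
Ellipse, center (-6, -3), major axis vertical; a² = 9, b² = 5.
Latus rectum length = 2b²/a = 2·5/3 = 10/3.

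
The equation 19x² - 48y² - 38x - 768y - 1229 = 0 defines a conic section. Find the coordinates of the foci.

Group the x- and y-terms: 19(x² - 2x) -48(y² + 16y) = 1229
19(x - 1)² -48(y + 8)² = 1229 + 19 - 3072 = -1824
Divide through by -1824 to get (y + 8)²/38 - (x - 1)²/96 = 1.
Hyperbola, center (1, -8), transverse axis vertical; a² = 38, b² = 96.
c² = a² + b² = 38 + 96 = 134, so c = √134.
Foci lie on the vertical axis through the center: (h, k ± c).

(1, -8 - √134) and (1, -8 + √134)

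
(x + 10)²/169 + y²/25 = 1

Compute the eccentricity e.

e = 12/13

Center (-10, 0). The larger denominator 169 sits under the x-term, so the major axis is horizontal; a² = 169, b² = 25.
c² = a² - b² = 144, so c = 12.
e = c/a = 12/13.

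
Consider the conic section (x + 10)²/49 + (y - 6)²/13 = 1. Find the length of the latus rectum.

Center (-10, 6). The larger denominator 49 sits under the x-term, so the major axis is horizontal; a² = 49, b² = 13.
Latus rectum length = 2b²/a = 2·13/7 = 26/7.

26/7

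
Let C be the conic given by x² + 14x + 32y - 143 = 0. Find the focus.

Only x is squared. Complete the square in x: (x + 7)² = -32(y - 6).
Vertex (-7, 6); 4p = -32 so p = -8. Opens down.
Focus is p units from the vertex along the axis: (h, k + p).

(-7, -2)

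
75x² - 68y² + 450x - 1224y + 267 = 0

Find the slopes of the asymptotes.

5√51/34 and -5√51/34

Group: 75(x² + 6x) -68(y² + 18y) = -267
75(x + 3)² -68(y + 9)² = -267 + 675 - 5508 = -5100
Divide through by -5100 to get (y + 9)²/75 - (x + 3)²/68 = 1.
Hyperbola, center (-3, -9), transverse axis vertical; a² = 75, b² = 68.
For a vertical hyperbola the asymptotes have slope ±a/b.
Here that is ±5√3/2√17 = ±5√51/34.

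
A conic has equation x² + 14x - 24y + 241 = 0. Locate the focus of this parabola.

Only x is squared. Complete the square in x: (x + 7)² = 24(y - 8).
Vertex (-7, 8); 4p = 24 so p = 6. Opens up.
Focus is p units from the vertex along the axis: (h, k + p).

(-7, 14)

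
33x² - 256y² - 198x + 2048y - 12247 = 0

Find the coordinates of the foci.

33(x² - 6x) -256(y² - 8y) = 12247
33(x - 3)² -256(y - 4)² = 12247 + 297 - 4096 = 8448
Divide by 8448: (x - 3)²/256 - (y - 4)²/33 = 1
Hyperbola, center (3, 4), transverse axis horizontal; a² = 256, b² = 33.
c² = a² + b² = 256 + 33 = 289, so c = 17.
Foci lie on the horizontal axis through the center: (h ± c, k).

(-14, 4) and (20, 4)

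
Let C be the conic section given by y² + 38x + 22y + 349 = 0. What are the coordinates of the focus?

(-31/2, -11)

Only y is squared. Complete the square in y: (y + 11)² = -38(x + 6).
Vertex (-6, -11); 4p = -38 so p = -19/2. Opens left.
Focus is p units from the vertex along the axis: (h + p, k).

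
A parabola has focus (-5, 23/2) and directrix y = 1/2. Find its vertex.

(-5, 6)

The vertex is the midpoint between the focus and the directrix along the axis of symmetry.
Axis is vertical (directrix is horizontal). Vertex y-coordinate = (23/2 + 1/2)/2 = 6; x-coordinate = -5.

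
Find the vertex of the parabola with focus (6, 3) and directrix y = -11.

(6, -4)

The vertex is the midpoint between the focus and the directrix along the axis of symmetry.
Axis is vertical (directrix is horizontal). Vertex y-coordinate = (3 + (-11))/2 = -4; x-coordinate = 6.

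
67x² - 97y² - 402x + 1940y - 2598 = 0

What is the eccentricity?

e = 2√2747/67

Collect terms: 67(x² - 6x) -97(y² - 20y) = 2598
Completing the square gives 67(x - 3)² -97(y - 10)² = 2598 + 603 - 9700 = -6499.
Dividing both sides by -6499: (y - 10)²/67 - (x - 3)²/97 = 1
Hyperbola, center (3, 10), transverse axis vertical; a² = 67, b² = 97.
c² = a² + b² = 164, so c = 2√41.
e = c/a = 2√41/√67 = 2√2747/67.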